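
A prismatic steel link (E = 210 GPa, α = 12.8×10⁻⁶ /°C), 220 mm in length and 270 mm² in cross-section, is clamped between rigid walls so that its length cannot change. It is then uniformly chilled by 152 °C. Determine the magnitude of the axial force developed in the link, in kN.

Full restraint means ε = 0, so the stress is σ = EαΔT = 210×10³ × 12.8×10⁻⁶ × 152 = 408.6 MPa.
P = AEαΔT = 270 × 210×10³ × 12.8×10⁻⁶ × 152 = 110.3 kN (tensile).

P ≈ 110 kN (tensile)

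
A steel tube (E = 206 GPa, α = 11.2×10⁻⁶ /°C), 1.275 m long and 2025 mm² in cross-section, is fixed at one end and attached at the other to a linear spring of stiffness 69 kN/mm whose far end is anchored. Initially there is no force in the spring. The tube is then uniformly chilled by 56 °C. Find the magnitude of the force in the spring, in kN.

The unrestrained thermal change is αΔT L = 11.2×10⁻⁶ × 56 × 1275 = 0.7997 mm.
With a force P in the spring, the elastic change of the tube is PL/(AE) and that of the spring is P/k; compatibility requires their sum to equal δ_free.
So P = δ_free / [L/(AE) + 1/k] = 0.7997 / [ 1275/(2025×206×10³) + 1/(69×10³) ].
P = 0.7997 / 1.755×10⁻⁵ = 45570 N.

P ≈ 45.6 kN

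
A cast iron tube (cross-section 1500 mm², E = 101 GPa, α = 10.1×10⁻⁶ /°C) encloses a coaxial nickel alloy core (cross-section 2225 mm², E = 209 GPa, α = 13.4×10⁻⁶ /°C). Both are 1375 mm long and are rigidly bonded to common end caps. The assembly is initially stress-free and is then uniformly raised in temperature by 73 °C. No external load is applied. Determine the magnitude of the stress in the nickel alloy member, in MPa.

σ ≈ 12.4 MPa (compressive)

Equilibrium of a rigid end plate with no external load gives equal and opposite internal forces ±P in the two members. Since α_{nickel alloy} > α_{cast iron}, heating drives the nickel alloy into compression and the cast iron into tension.
Setting the final lengths equal and cancelling L: (α₁ − α₂)ΔT = P/(A₁E₁) + P/(A₂E₂).
|α₁ − α₂|·ΔT = 3.3×10⁻⁶ × 73 = 0.0002409.
1/(A₁E₁) + 1/(A₂E₂) = 1/(1500×101×10³) + 1/(2225×209×10³) = 8.751×10⁻⁹ N⁻¹.
P = 0.0002409 / 8.751×10⁻⁹ = 27530 N = 27.53 kN.
σ_{nickel alloy} = P/A₂ = 27530/2225 = 12.37 MPa, compressive.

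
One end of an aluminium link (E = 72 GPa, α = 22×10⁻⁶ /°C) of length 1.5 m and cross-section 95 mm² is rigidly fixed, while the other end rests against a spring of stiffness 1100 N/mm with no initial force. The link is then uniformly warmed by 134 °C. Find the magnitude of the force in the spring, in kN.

Free thermal expansion: δ_free = αΔT L = 22×10⁻⁶ × 134 × 1500 = 4.422 mm.
Let P be the compressive force at the spring. The link shortens elastically by PL/(AE) and the spring compresses by P/k; together these equal δ_free.
P [ L/(AE) + 1/k ] = δ_free → P [ 1500/(95×72×10³) + 1/(1100) ] = 4.422.
P = 4.422 / 0.001128 = 3919 N.

P ≈ 3.92 kN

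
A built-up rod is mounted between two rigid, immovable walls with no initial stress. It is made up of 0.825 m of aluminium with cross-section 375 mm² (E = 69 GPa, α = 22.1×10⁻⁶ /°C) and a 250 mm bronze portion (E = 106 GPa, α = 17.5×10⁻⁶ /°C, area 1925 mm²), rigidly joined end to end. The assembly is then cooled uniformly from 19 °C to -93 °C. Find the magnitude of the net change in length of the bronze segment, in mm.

With the walls removed the bar would change length by δ_free = Σ αᵢΔT Lᵢ = 22.1×10⁻⁶×112×825 + 17.5×10⁻⁶×112×250 = 2.532 mm.
The walls prevent any net length change, so an axial force P (same in every segment) develops. Compatibility: P · Σ Lᵢ/(AᵢEᵢ) = δ_free.
Σ Lᵢ/(AᵢEᵢ) = 825/(375×69×10³) + 250/(1925×106×10³) = 3.311×10⁻⁵ mm/N.
So P = 2.532 / 3.311×10⁻⁵ = 76.48 kN, tensile.
For the bronze segment, free thermal change = 17.5×10⁻⁶×112×250 = 0.49 mm and elastic change from P = 76480×250/(1925×106×10³) = 0.0937 mm; these oppose, so the net change is 0.396 mm (segment shortens).

|ΔL| ≈ 0.396 mm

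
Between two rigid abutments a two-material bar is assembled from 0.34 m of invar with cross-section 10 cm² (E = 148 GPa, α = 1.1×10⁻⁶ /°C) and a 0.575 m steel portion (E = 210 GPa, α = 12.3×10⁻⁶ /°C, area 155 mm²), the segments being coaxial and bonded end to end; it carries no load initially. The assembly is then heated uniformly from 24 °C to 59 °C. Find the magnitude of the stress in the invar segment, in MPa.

If the supports were absent, the total length change would be Σ αᵢΔT Lᵢ = 1.1×10⁻⁶×35×340 + 12.3×10⁻⁶×35×575 = 0.2606 mm.
The rigid supports impose zero overall length change; the single axial force P common to all segments must satisfy P Σ Lᵢ/(AᵢEᵢ) = δ_free.
The series flexibility is Σ Lᵢ/(AᵢEᵢ) = 340/(1000×148×10³) + 575/(155×210×10³) = 1.996×10⁻⁵ mm/N.
Hence P = δ_free / Σ(L/AE) = 0.2606/1.996×10⁻⁵ = 13.06 kN (compressive).
σ_{invar} = P / A = 13060 / 1000 = 13.06 MPa.

σ ≈ 13.1 MPa (compressive)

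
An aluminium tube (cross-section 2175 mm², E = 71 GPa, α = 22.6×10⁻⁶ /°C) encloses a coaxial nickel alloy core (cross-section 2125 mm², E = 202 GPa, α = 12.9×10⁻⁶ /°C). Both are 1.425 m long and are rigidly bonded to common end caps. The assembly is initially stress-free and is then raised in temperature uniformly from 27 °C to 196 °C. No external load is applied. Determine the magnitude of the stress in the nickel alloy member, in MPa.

σ ≈ 87.6 MPa (tensile)

The aluminium has the larger α, so on heating it would change length more than the nickel alloy if both were free. The rigid plates force a common final length, so the aluminium is put into compression and the nickel alloy into tension, with equal and opposite forces P (no external load).
Compatibility of the two members (thermal + elastic change equal): (α₁ − α₂)ΔT = P·[1/(A₁E₁) + 1/(A₂E₂)].
|α₁ − α₂|·ΔT = 9.7×10⁻⁶ × 169 = 0.001639.
1/(A₁E₁) + 1/(A₂E₂) = 1/(2175×71×10³) + 1/(2125×202×10³) = 8.805×10⁻⁹ N⁻¹.
So P = 0.001639 / 8.805×10⁻⁹ = 186.2 kN.
σ_{nickel alloy} = P/A₂ = 186200/2125 = 87.61 MPa, tensile.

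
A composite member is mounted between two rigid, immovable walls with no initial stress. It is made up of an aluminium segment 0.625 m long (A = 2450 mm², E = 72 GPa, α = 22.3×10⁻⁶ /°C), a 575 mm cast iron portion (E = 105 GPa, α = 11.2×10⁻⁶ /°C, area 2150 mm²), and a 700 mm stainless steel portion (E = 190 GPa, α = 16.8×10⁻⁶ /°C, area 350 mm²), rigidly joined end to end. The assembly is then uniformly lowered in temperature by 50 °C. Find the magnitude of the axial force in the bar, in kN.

P ≈ 96.7 kN (tensile)

Free thermal contraction of the whole bar: Σ αᵢΔT Lᵢ = 22.3×10⁻⁶×50×625 + 11.2×10⁻⁶×50×575 + 16.8×10⁻⁶×50×700 = 1.607 mm.
The walls prevent any net length change, so an axial force P (same in every segment) develops. Compatibility: P · Σ Lᵢ/(AᵢEᵢ) = δ_free.
The series flexibility is Σ Lᵢ/(AᵢEᵢ) = 625/(2450×72×10³) + 575/(2150×105×10³) + 700/(350×190×10³) = 1.662×10⁻⁵ mm/N.
So P = 1.607 / 1.662×10⁻⁵ = 96.7 kN, tensile.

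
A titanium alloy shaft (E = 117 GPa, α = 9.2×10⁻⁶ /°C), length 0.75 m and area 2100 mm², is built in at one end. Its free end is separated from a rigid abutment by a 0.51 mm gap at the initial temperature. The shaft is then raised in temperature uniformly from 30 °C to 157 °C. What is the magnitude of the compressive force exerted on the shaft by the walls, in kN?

Unrestrained expansion: δ_free = αΔT L = 9.2×10⁻⁶ × 127 × 750 = 0.8763 mm.
The gap closes (δ_free > 0.51 mm) and the wall then resists a further 0.8763 − 0.51 = 0.3663 mm of expansion.
That suppressed elongation corresponds to σ = E·Δ/L = 117×10³ × 0.3663/750 = 57.14 MPa.
Force on the wall = σA = 57.14 × 2100 mm² = 120 kN.

P ≈ 120 kN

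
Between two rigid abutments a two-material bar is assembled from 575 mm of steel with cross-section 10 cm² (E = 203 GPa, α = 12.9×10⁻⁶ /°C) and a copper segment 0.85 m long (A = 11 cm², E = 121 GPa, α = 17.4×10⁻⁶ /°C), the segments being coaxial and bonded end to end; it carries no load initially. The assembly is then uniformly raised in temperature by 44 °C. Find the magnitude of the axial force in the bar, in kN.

P ≈ 106 kN (compressive)

If the supports were absent, the total length change would be Σ αᵢΔT Lᵢ = 12.9×10⁻⁶×44×575 + 17.4×10⁻⁶×44×850 = 0.9771 mm.
The rigid supports impose zero overall length change; the single axial force P common to all segments must satisfy P Σ Lᵢ/(AᵢEᵢ) = δ_free.
Σ Lᵢ/(AᵢEᵢ) = 575/(1000×203×10³) + 850/(1100×121×10³) = 9.219×10⁻⁶ mm/N.
Hence P = δ_free / Σ(L/AE) = 0.9771/9.219×10⁻⁶ = 106 kN (compressive).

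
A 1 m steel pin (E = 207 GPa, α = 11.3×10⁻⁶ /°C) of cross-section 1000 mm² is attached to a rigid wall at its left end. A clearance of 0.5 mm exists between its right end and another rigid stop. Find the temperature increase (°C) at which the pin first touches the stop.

ΔT ≈ 44.2 °C

The gap closes when αΔT L = 0.5 mm, since the pin is still unstressed at that instant.
So ΔT = g/(αL) = 0.5/(11.3×10⁻⁶ × 1000) = 44.25 °C.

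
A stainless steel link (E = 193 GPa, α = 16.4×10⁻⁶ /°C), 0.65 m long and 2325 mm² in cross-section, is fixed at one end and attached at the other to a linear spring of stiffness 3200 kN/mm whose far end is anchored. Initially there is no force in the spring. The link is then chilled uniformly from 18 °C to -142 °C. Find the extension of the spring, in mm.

δ ≈ 0.303 mm

The unrestrained thermal change is αΔT L = 16.4×10⁻⁶ × 160 × 650 = 1.706 mm.
Let P be the tensile force in the spring. The link extends elastically by PL/(AE) and the spring stretches by P/k; together these equal δ_free.
P [ L/(AE) + 1/k ] = δ_free → P [ 650/(2325×193×10³) + 1/(3200×10³) ] = 1.706.
P = 1.706 / 1.761×10⁻⁶ = 968500 N.
Spring extension = P/k = 968500/(3200×10³) = 0.3027 mm.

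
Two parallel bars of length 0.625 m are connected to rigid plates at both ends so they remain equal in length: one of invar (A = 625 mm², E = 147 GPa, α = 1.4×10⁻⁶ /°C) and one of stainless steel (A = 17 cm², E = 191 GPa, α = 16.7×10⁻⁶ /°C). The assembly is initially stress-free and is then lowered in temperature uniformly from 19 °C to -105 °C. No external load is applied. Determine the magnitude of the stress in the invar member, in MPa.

σ ≈ 217 MPa (compressive)

Equilibrium of a rigid end plate with no external load gives equal and opposite internal forces ±P in the two members. Since α_{stainless steel} > α_{invar}, cooling drives the stainless steel into tension and the invar into compression.
Equating the net (thermal + elastic) strains gives |α₁ − α₂|·ΔT = P·[1/(A₁E₁) + 1/(A₂E₂)].
|α₁ − α₂|·ΔT = 15.3×10⁻⁶ × 124 = 0.001897.
1/(A₁E₁) + 1/(A₂E₂) = 1/(625×147×10³) + 1/(1700×191×10³) = 1.396×10⁻⁸ N⁻¹.
P = 0.001897 / 1.396×10⁻⁸ = 135900 N = 135.9 kN.
σ_{invar} = P/A₁ = 135900/625 = 217.4 MPa, compressive.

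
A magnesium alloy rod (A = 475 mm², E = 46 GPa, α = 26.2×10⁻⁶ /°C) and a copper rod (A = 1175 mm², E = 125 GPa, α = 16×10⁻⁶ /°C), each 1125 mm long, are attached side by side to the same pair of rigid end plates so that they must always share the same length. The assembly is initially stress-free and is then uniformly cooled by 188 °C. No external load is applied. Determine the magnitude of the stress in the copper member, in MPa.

σ ≈ 31 MPa (compressive)

Equilibrium of a rigid end plate with no external load gives equal and opposite internal forces ±P in the two members. Since α_{magnesium alloy} > α_{copper}, cooling drives the magnesium alloy into tension and the copper into compression.
Equating the net (thermal + elastic) strains gives |α₁ − α₂|·ΔT = P·[1/(A₁E₁) + 1/(A₂E₂)].
|α₁ − α₂|·ΔT = 10.2×10⁻⁶ × 188 = 0.001918.
1/(A₁E₁) + 1/(A₂E₂) = 1/(475×46×10³) + 1/(1175×125×10³) = 5.258×10⁻⁸ N⁻¹.
So P = 0.001918 / 5.258×10⁻⁸ = 36.47 kN.
σ_{copper} = P/A₂ = 36470/1175 = 31.04 MPa, compressive.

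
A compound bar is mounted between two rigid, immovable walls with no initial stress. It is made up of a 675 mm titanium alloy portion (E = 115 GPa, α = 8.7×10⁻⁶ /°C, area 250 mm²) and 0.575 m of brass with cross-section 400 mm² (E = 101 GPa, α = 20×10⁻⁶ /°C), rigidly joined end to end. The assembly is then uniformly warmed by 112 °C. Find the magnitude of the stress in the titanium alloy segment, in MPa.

With the walls removed the bar would change length by δ_free = Σ αᵢΔT Lᵢ = 8.7×10⁻⁶×112×675 + 20×10⁻⁶×112×575 = 1.946 mm.
The rigid supports impose zero overall length change; the single axial force P common to all segments must satisfy P Σ Lᵢ/(AᵢEᵢ) = δ_free.
The series flexibility is Σ Lᵢ/(AᵢEᵢ) = 675/(250×115×10³) + 575/(400×101×10³) = 3.771×10⁻⁵ mm/N.
So P = 1.946 / 3.771×10⁻⁵ = 51.6 kN, compressive.
σ_{titanium alloy} = P / A = 51600 / 250 = 206.4 MPa.

σ ≈ 206 MPa (compressive)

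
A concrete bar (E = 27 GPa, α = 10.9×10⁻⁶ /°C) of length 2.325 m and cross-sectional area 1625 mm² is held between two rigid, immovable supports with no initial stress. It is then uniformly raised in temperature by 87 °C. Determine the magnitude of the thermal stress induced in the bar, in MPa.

σ ≈ 25.6 MPa (compressive)

With length fixed, the mechanical strain must cancel the thermal strain αΔT = 10.9×10⁻⁶ × 87 = 948.3×10⁻⁶.
σ = EαΔT = 27×10³ × 10.9×10⁻⁶ × 87 = 25.6 MPa (compressive; the bar is trying to expand).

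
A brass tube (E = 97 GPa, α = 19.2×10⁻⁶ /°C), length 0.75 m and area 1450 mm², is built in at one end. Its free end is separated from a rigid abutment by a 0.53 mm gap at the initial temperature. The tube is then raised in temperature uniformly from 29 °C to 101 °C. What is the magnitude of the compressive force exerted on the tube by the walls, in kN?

P ≈ 95 kN

Unrestrained expansion: δ_free = αΔT L = 19.2×10⁻⁶ × 72 × 750 = 1.037 mm.
This exceeds the 0.53 mm gap, so the wall pushes back. The portion of expansion that must be recovered elastically is δ_free − gap = 1.037 − 0.53 = 0.5068 mm.
So σ = E(δ_free − g)/L = 97×10³ × 0.5068/750 = 65.55 MPa.
Force on the wall = σA = 65.55 × 1450 mm² = 95.04 kN.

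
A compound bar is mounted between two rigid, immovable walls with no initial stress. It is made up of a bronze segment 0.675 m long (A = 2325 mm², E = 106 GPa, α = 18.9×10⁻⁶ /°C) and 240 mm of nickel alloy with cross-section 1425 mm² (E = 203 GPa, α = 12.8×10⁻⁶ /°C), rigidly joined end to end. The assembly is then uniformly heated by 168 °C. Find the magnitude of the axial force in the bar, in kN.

If the supports were absent, the total length change would be Σ αᵢΔT Lᵢ = 18.9×10⁻⁶×168×675 + 12.8×10⁻⁶×168×240 = 2.659 mm.
The walls prevent any net length change, so an axial force P (same in every segment) develops. Compatibility: P · Σ Lᵢ/(AᵢEᵢ) = δ_free.
The series flexibility is Σ Lᵢ/(AᵢEᵢ) = 675/(2325×106×10³) + 240/(1425×203×10³) = 3.569×10⁻⁶ mm/N.
So P = 2.659 / 3.569×10⁻⁶ = 745.2 kN, compressive.

P ≈ 745 kN (compressive)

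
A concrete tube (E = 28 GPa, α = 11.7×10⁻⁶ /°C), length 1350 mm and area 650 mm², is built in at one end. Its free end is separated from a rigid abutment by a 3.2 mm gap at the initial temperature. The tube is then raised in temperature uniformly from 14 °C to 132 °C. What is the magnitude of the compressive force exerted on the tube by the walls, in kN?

P ≈ 0 kN

Unrestrained expansion: δ_free = αΔT L = 11.7×10⁻⁶ × 118 × 1350 = 1.864 mm.
Since δ_free = 1.86 mm is less than the 3.2 mm gap, the tube never touches the wall. No axial force develops.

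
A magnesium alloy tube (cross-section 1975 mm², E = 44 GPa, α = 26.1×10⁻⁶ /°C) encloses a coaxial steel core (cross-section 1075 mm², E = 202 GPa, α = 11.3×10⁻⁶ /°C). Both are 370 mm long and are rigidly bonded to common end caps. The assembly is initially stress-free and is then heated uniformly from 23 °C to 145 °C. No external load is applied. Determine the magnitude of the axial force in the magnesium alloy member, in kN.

The magnesium alloy has the larger α, so on heating it would change length more than the steel if both were free. The rigid plates force a common final length, so the magnesium alloy is put into compression and the steel into tension, with equal and opposite forces P (no external load).
Compatibility of the two members (thermal + elastic change equal): (α₁ − α₂)ΔT = P·[1/(A₁E₁) + 1/(A₂E₂)].
|α₁ − α₂|·ΔT = 14.8×10⁻⁶ × 122 = 0.001806.
1/(A₁E₁) + 1/(A₂E₂) = 1/(1975×44×10³) + 1/(1075×202×10³) = 1.611×10⁻⁸ N⁻¹.
P = 0.001806 / 1.611×10⁻⁸ = 112100 N = 112.1 kN.

P ≈ 112 kN (compressive in the magnesium alloy)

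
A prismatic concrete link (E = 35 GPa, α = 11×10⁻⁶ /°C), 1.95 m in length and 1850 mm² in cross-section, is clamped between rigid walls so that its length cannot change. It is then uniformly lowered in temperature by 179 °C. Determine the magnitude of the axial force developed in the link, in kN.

The ends cannot move, so σ = EαΔT = 35×10³ × 11×10⁻⁶ × 179 = 68.92 MPa.
Axial force P = σA = 68.92 × 1850 = 127500 N = 127.5 kN, tensile.

P ≈ 127 kN (tensile)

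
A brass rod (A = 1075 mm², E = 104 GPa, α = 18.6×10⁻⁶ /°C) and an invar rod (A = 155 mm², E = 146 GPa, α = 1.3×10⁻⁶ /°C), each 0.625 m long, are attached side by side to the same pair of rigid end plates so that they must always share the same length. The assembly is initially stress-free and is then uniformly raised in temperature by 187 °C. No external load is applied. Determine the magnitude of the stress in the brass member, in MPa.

The brass has the larger α, so on heating it would change length more than the invar if both were free. The rigid plates force a common final length, so the brass is put into compression and the invar into tension, with equal and opposite forces P (no external load).
Setting the final lengths equal and cancelling L: (α₁ − α₂)ΔT = P/(A₁E₁) + P/(A₂E₂).
|α₁ − α₂|·ΔT = 17.3×10⁻⁶ × 187 = 0.003235.
1/(A₁E₁) + 1/(A₂E₂) = 1/(1075×104×10³) + 1/(155×146×10³) = 5.313×10⁻⁸ N⁻¹.
P = 0.003235 / 5.313×10⁻⁸ = 60890 N = 60.89 kN.
σ_{brass} = P/A₁ = 60890/1075 = 56.64 MPa, compressive.

σ ≈ 56.6 MPa (compressive)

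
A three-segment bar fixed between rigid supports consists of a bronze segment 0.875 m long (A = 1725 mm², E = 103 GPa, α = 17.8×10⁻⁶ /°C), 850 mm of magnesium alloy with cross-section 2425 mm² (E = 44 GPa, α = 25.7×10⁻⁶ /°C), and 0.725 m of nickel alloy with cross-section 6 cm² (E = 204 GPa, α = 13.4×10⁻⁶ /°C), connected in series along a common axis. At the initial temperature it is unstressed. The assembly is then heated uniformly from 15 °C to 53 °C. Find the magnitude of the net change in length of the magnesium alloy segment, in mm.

|ΔL| ≈ 0.0717 mm

If the supports were absent, the total length change would be Σ αᵢΔT Lᵢ = 17.8×10⁻⁶×38×875 + 25.7×10⁻⁶×38×850 + 13.4×10⁻⁶×38×725 = 1.791 mm.
The rigid supports impose zero overall length change; the single axial force P common to all segments must satisfy P Σ Lᵢ/(AᵢEᵢ) = δ_free.
Σ Lᵢ/(AᵢEᵢ) = 875/(1725×103×10³) + 850/(2425×44×10³) + 725/(600×204×10³) = 1.881×10⁻⁵ mm/N.
So P = 1.791 / 1.881×10⁻⁵ = 95.2 kN, compressive.
For the magnesium alloy segment, free thermal change = 25.7×10⁻⁶×38×850 = 0.8301 mm and elastic change from P = 95200×850/(2425×44×10³) = 0.7584 mm; these oppose, so the net change is 0.0717 mm (segment lengthens).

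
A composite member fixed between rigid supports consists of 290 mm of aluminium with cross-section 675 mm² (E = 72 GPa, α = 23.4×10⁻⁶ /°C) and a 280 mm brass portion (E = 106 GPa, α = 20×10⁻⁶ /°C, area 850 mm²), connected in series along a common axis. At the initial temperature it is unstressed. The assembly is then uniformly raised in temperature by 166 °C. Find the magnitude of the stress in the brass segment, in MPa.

With the walls removed the bar would change length by δ_free = Σ αᵢΔT Lᵢ = 23.4×10⁻⁶×166×290 + 20×10⁻⁶×166×280 = 2.056 mm.
The rigid supports impose zero overall length change; the single axial force P common to all segments must satisfy P Σ Lᵢ/(AᵢEᵢ) = δ_free.
Σ Lᵢ/(AᵢEᵢ) = 290/(675×72×10³) + 280/(850×106×10³) = 9.075×10⁻⁶ mm/N.
Hence P = δ_free / Σ(L/AE) = 2.056/9.075×10⁻⁶ = 226.6 kN (compressive).
σ_{brass} = P / A = 226600 / 850 = 266.6 MPa.

σ ≈ 267 MPa (compressive)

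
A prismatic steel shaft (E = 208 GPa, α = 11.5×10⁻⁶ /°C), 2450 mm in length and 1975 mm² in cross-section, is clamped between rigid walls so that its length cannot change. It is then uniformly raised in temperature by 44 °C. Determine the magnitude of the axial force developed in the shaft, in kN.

With zero net strain, σ = E·αΔT = 208 GPa × 11.5×10⁻⁶ × 44 = 105.2 MPa.
Then P = σA = 105.2 × 1975 mm² = 207.9 kN, compressive.

P ≈ 208 kN (compressive)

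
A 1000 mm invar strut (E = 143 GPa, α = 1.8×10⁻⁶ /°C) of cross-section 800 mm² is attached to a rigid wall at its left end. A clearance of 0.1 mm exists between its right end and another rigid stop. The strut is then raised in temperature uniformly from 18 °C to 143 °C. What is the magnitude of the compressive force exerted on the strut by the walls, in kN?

Unrestrained expansion: δ_free = αΔT L = 1.8×10⁻⁶ × 125 × 1000 = 0.225 mm.
The gap closes (δ_free > 0.1 mm) and the wall then resists a further 0.225 − 0.1 = 0.125 mm of expansion.
That suppressed elongation corresponds to σ = E·Δ/L = 143×10³ × 0.125/1000 = 17.88 MPa.
P = σA = 17.88 × 800 = 14.3 kN.

P ≈ 14.3 kN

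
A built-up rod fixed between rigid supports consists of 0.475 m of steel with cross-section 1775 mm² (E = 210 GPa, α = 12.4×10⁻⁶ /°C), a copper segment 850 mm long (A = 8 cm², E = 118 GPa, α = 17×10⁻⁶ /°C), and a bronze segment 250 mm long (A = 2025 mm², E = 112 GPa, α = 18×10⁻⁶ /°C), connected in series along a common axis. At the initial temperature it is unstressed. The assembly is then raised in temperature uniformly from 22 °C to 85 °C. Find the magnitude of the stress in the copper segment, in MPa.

σ ≈ 172 MPa (compressive)

With the walls removed the bar would change length by δ_free = Σ αᵢΔT Lᵢ = 12.4×10⁻⁶×63×475 + 17×10⁻⁶×63×850 + 18×10⁻⁶×63×250 = 1.565 mm.
The rigid supports impose zero overall length change; the single axial force P common to all segments must satisfy P Σ Lᵢ/(AᵢEᵢ) = δ_free.
The series flexibility is Σ Lᵢ/(AᵢEᵢ) = 475/(1775×210×10³) + 850/(800×118×10³) + 250/(2025×112×10³) = 1.138×10⁻⁵ mm/N.
So P = 1.565 / 1.138×10⁻⁵ = 137.5 kN, compressive.
σ_{copper} = P / A = 137500 / 800 = 171.9 MPa.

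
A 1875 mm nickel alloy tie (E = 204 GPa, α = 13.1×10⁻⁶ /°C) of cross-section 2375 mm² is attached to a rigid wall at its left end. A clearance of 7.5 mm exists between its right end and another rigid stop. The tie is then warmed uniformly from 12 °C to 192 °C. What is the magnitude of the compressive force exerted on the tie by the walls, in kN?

Unrestrained expansion: δ_free = αΔT L = 13.1×10⁻⁶ × 180 × 1875 = 4.421 mm.
This is smaller than the 7.5 mm clearance, so the tie expands freely without reaching the stop — the stress is zero.

P ≈ 0 kN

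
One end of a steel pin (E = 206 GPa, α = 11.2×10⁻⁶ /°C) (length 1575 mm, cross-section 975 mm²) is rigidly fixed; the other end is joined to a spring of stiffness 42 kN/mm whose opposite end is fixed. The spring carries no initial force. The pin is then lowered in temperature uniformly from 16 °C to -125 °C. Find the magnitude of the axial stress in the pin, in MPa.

Free thermal contraction: δ_free = αΔT L = 11.2×10⁻⁶ × 141 × 1575 = 2.487 mm.
With a force P in the spring, the elastic change of the pin is PL/(AE) and that of the spring is P/k; compatibility requires their sum to equal δ_free.
P [ L/(AE) + 1/k ] = δ_free → P [ 1575/(975×206×10³) + 1/(42×10³) ] = 2.487.
P = 2.487 / 3.165×10⁻⁵ = 78580 N.
σ = P/A = 78580/975 = 80.6 MPa.

σ ≈ 80.6 MPa (tensile)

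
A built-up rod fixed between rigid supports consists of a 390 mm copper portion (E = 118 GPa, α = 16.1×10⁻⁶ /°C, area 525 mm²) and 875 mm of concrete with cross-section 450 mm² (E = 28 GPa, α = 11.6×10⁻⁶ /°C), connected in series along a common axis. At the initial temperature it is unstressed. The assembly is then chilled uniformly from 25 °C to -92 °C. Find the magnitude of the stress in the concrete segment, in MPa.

Free thermal contraction of the whole bar: Σ αᵢΔT Lᵢ = 16.1×10⁻⁶×117×390 + 11.6×10⁻⁶×117×875 = 1.922 mm.
The rigid supports impose zero overall length change; the single axial force P common to all segments must satisfy P Σ Lᵢ/(AᵢEᵢ) = δ_free.
Σ Lᵢ/(AᵢEᵢ) = 390/(525×118×10³) + 875/(450×28×10³) = 7.574×10⁻⁵ mm/N.
P = 1.922 / 7.574×10⁻⁵ = 25380 N = 25.38 kN, tensile.
σ_{concrete} = P / A = 25380 / 450 = 56.4 MPa.

σ ≈ 56.4 MPa (tensile)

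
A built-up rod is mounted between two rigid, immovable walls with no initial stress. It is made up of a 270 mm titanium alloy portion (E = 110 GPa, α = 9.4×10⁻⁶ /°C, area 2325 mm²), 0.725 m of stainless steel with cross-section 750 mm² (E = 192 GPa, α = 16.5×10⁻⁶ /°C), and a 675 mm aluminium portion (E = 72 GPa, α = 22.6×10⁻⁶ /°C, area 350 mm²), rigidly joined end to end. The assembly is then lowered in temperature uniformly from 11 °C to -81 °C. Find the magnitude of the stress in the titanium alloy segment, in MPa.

σ ≈ 35.8 MPa (tensile)

With the walls removed the bar would change length by δ_free = Σ αᵢΔT Lᵢ = 9.4×10⁻⁶×92×270 + 16.5×10⁻⁶×92×725 + 22.6×10⁻⁶×92×675 = 2.738 mm.
Since the ends are fixed, an axial force P builds up, equal in every segment, with P · Σ Lᵢ/(AᵢEᵢ) = δ_free.
Σ Lᵢ/(AᵢEᵢ) = 270/(2325×110×10³) + 725/(750×192×10³) + 675/(350×72×10³) = 3.288×10⁻⁵ mm/N.
P = 2.738 / 3.288×10⁻⁵ = 83270 N = 83.27 kN, tensile.
σ_{titanium alloy} = P / A = 83270 / 2325 = 35.81 MPa.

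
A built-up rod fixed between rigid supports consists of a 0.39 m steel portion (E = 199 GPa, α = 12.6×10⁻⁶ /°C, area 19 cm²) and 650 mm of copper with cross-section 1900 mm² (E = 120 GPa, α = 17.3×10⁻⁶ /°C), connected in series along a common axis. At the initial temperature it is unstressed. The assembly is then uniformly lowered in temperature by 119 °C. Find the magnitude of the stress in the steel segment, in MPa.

σ ≈ 261 MPa (tensile)

With the walls removed the bar would change length by δ_free = Σ αᵢΔT Lᵢ = 12.6×10⁻⁶×119×390 + 17.3×10⁻⁶×119×650 = 1.923 mm.
The walls prevent any net length change, so an axial force P (same in every segment) develops. Compatibility: P · Σ Lᵢ/(AᵢEᵢ) = δ_free.
Σ Lᵢ/(AᵢEᵢ) = 390/(1900×199×10³) + 650/(1900×120×10³) = 3.882×10⁻⁶ mm/N.
So P = 1.923 / 3.882×10⁻⁶ = 495.3 kN, tensile.
σ_{steel} = P / A = 495300 / 1900 = 260.7 MPa.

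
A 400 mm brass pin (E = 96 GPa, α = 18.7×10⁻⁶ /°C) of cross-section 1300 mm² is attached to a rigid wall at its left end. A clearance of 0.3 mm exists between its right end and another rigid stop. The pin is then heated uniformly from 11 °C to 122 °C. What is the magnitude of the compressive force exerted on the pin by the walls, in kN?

P ≈ 165 kN

Free thermal elongation = αΔT L = 18.7×10⁻⁶ × 111 × 400 = 0.8303 mm.
The gap closes (δ_free > 0.3 mm) and the wall then resists a further 0.8303 − 0.3 = 0.5303 mm of expansion.
So σ = E(δ_free − g)/L = 96×10³ × 0.5303/400 = 127.3 MPa.
P = σA = 127.3 × 1300 = 165.4 kN.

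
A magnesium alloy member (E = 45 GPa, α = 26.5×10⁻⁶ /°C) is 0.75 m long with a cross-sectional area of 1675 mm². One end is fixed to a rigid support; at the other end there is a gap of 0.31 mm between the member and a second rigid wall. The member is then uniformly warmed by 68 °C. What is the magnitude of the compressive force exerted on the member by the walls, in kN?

P ≈ 105 kN

Free thermal elongation = αΔT L = 26.5×10⁻⁶ × 68 × 750 = 1.351 mm.
The gap closes (δ_free > 0.31 mm) and the wall then resists a further 1.351 − 0.31 = 1.041 mm of expansion.
That suppressed elongation corresponds to σ = E·Δ/L = 45×10³ × 1.041/750 = 62.49 MPa.
Force on the wall = σA = 62.49 × 1675 mm² = 104.7 kN.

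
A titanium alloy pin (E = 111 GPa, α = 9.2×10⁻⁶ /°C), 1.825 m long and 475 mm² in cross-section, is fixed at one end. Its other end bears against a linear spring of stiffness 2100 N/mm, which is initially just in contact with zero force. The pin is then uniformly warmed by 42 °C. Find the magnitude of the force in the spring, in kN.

P ≈ 1.38 kN

The unrestrained thermal change is αΔT L = 9.2×10⁻⁶ × 42 × 1825 = 0.7052 mm.
With a force P in the spring, the elastic change of the pin is PL/(AE) and that of the spring is P/k; compatibility requires their sum to equal δ_free.
P [ L/(AE) + 1/k ] = δ_free → P [ 1825/(475×111×10³) + 1/(2100) ] = 0.7052.
P = 0.7052 / 0.0005108 = 1381 N.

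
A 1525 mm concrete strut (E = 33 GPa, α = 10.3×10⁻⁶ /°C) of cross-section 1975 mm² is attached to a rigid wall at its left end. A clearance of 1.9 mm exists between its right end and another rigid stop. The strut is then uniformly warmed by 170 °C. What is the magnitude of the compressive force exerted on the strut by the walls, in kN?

If the wall were absent the strut would grow by αΔT L = 10.3×10⁻⁶ × 170 × 1525 = 2.67 mm.
After closing the 1.9 mm clearance, 2.67 − 1.9 = 0.7703 mm of expansion remains to be suppressed by the wall.
Compatibility: PL/(AE) = 0.7703 mm, so σ = P/A = E × (0.7703/1525) = 16.67 MPa.
P = σA = 16.67 × 1975 = 32.92 kN.

P ≈ 32.9 kN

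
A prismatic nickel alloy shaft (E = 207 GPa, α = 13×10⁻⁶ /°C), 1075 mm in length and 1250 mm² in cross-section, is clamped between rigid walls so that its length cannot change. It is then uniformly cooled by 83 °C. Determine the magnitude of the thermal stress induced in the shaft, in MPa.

With length fixed, the mechanical strain must cancel the thermal strain αΔT = 13×10⁻⁶ × 83 = 1079×10⁻⁶.
Hence σ = E·αΔT = 207×10³ × 1079×10⁻⁶ = 223.4 MPa, tensile.

σ ≈ 223 MPa (tensile)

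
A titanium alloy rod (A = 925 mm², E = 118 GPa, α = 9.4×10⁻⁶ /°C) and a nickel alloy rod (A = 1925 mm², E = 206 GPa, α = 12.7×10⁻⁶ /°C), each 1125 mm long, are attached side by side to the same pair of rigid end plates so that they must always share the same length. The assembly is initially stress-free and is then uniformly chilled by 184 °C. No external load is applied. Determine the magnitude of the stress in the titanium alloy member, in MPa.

σ ≈ 56.2 MPa (compressive)

Both members must finish at the same length. With the larger α, the nickel alloy tends to over-contract; the plates restrain it, putting the nickel alloy in tension and the titanium alloy in compression. With no external load the two internal forces are equal and opposite, magnitude P.
Setting the final lengths equal and cancelling L: (α₁ − α₂)ΔT = P/(A₁E₁) + P/(A₂E₂).
|α₁ − α₂|·ΔT = 3.3×10⁻⁶ × 184 = 0.0006072.
1/(A₁E₁) + 1/(A₂E₂) = 1/(925×118×10³) + 1/(1925×206×10³) = 1.168×10⁻⁸ N⁻¹.
So P = 0.0006072 / 1.168×10⁻⁸ = 51.97 kN.
σ_{titanium alloy} = P/A₁ = 51970/925 = 56.18 MPa, compressive.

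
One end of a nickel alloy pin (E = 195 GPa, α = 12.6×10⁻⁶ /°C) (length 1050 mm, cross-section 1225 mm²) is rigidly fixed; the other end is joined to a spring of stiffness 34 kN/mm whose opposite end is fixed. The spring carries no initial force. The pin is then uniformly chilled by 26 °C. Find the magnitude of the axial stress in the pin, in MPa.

Free thermal contraction: δ_free = αΔT L = 12.6×10⁻⁶ × 26 × 1050 = 0.344 mm.
With a force P in the spring, the elastic change of the pin is PL/(AE) and that of the spring is P/k; compatibility requires their sum to equal δ_free.
P [ L/(AE) + 1/k ] = δ_free → P [ 1050/(1225×195×10³) + 1/(34×10³) ] = 0.344.
P = 0.344 / 3.381×10⁻⁵ = 10170 N.
σ = P/A = 10170/1225 = 8.306 MPa.

σ ≈ 8.31 MPa (tensile)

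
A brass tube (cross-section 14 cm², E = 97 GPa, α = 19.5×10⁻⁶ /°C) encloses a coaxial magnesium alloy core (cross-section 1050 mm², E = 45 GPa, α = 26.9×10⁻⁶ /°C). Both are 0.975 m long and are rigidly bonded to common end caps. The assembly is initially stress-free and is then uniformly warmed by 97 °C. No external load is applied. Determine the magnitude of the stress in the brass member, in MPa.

σ ≈ 18 MPa (tensile)

Equilibrium of a rigid end plate with no external load gives equal and opposite internal forces ±P in the two members. Since α_{magnesium alloy} > α_{brass}, heating drives the magnesium alloy into compression and the brass into tension.
Setting the final lengths equal and cancelling L: (α₁ − α₂)ΔT = P/(A₁E₁) + P/(A₂E₂).
|α₁ − α₂|·ΔT = 7.4×10⁻⁶ × 97 = 0.0007178.
1/(A₁E₁) + 1/(A₂E₂) = 1/(1400×97×10³) + 1/(1050×45×10³) = 2.853×10⁻⁸ N⁻¹.
So P = 0.0007178 / 2.853×10⁻⁸ = 25.16 kN.
σ_{brass} = P/A₁ = 25160/1400 = 17.97 MPa, tensile.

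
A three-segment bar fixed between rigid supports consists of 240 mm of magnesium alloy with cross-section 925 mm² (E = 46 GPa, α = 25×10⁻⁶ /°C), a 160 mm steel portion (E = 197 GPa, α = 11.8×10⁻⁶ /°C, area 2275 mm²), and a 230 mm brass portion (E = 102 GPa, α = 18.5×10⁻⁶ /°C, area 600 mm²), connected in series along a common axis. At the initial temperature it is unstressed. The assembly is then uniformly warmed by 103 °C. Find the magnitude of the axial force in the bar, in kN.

P ≈ 128 kN (compressive)

With the walls removed the bar would change length by δ_free = Σ αᵢΔT Lᵢ = 25×10⁻⁶×103×240 + 11.8×10⁻⁶×103×160 + 18.5×10⁻⁶×103×230 = 1.251 mm.
The walls prevent any net length change, so an axial force P (same in every segment) develops. Compatibility: P · Σ Lᵢ/(AᵢEᵢ) = δ_free.
Σ Lᵢ/(AᵢEᵢ) = 240/(925×46×10³) + 160/(2275×197×10³) + 230/(600×102×10³) = 9.756×10⁻⁶ mm/N.
Hence P = δ_free / Σ(L/AE) = 1.251/9.756×10⁻⁶ = 128.2 kN (compressive).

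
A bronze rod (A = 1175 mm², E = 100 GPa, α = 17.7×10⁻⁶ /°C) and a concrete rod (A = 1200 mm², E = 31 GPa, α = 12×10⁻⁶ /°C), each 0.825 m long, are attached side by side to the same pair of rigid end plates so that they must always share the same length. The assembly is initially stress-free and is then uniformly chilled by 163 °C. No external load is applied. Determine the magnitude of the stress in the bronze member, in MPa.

Both members must finish at the same length. With the larger α, the bronze tends to over-contract; the plates restrain it, putting the bronze in tension and the concrete in compression. With no external load the two internal forces are equal and opposite, magnitude P.
Setting the final lengths equal and cancelling L: (α₁ − α₂)ΔT = P/(A₁E₁) + P/(A₂E₂).
|α₁ − α₂|·ΔT = 5.7×10⁻⁶ × 163 = 0.0009291.
1/(A₁E₁) + 1/(A₂E₂) = 1/(1175×100×10³) + 1/(1200×31×10³) = 3.539×10⁻⁸ N⁻¹.
So P = 0.0009291 / 3.539×10⁻⁸ = 26.25 kN.
σ_{bronze} = P/A₁ = 26250/1175 = 22.34 MPa, tensile.

σ ≈ 22.3 MPa (tensile)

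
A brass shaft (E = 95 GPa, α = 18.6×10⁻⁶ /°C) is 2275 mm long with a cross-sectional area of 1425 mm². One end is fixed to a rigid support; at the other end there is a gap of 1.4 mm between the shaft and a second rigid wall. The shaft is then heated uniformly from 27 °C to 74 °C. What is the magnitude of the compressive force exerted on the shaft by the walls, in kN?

P ≈ 35 kN

Free thermal elongation = αΔT L = 18.6×10⁻⁶ × 47 × 2275 = 1.989 mm.
This exceeds the 1.4 mm gap, so the wall pushes back. The portion of expansion that must be recovered elastically is δ_free − gap = 1.989 − 1.4 = 0.5888 mm.
That suppressed elongation corresponds to σ = E·Δ/L = 95×10³ × 0.5888/2275 = 24.59 MPa.
P = σA = 24.59 × 1425 = 35.04 kN.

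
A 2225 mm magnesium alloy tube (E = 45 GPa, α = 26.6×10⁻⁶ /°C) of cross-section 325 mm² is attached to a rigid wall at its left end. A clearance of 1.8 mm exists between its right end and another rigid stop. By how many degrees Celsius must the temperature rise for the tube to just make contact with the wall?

ΔT ≈ 30.4 °C

Contact occurs when the free expansion equals the gap: αΔT L = 1.8 mm.
ΔT = 1.8 / (26.6×10⁻⁶ × 2225) = 30.41 °C.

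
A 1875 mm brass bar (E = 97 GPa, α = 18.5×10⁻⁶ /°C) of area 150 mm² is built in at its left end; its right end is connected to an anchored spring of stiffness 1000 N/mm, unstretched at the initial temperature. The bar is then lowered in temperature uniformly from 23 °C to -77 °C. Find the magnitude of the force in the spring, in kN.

If the spring were absent the bar would shorten by αΔT L = 18.5×10⁻⁶ × 100 × 1875 = 3.469 mm.
Let P be the tensile force in the spring. The bar extends elastically by PL/(AE) and the spring stretches by P/k; together these equal δ_free.
P [ L/(AE) + 1/k ] = δ_free → P [ 1875/(150×97×10³) + 1/(1000) ] = 3.469.
P = 3.469 / 0.001129 = 3073 N.

P ≈ 3.07 kN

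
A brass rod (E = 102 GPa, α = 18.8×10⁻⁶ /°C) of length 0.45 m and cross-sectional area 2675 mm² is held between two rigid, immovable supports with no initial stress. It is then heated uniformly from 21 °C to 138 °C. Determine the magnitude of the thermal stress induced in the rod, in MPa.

The supports are rigid, so the total axial strain is zero. The restrained thermal strain is ε = αΔT = 18.8×10⁻⁶ × 117 = 2199.6×10⁻⁶.
Hence σ = E·αΔT = 102×10³ × 2199.6×10⁻⁶ = 224.4 MPa, compressive.

σ ≈ 224 MPa (compressive)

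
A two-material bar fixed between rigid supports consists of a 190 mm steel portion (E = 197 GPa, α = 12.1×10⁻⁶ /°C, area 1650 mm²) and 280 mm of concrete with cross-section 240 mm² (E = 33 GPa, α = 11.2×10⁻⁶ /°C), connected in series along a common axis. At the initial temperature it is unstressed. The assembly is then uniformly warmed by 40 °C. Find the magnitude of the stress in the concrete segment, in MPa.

If the supports were absent, the total length change would be Σ αᵢΔT Lᵢ = 12.1×10⁻⁶×40×190 + 11.2×10⁻⁶×40×280 = 0.2174 mm.
The rigid supports impose zero overall length change; the single axial force P common to all segments must satisfy P Σ Lᵢ/(AᵢEᵢ) = δ_free.
The series flexibility is Σ Lᵢ/(AᵢEᵢ) = 190/(1650×197×10³) + 280/(240×33×10³) = 3.594×10⁻⁵ mm/N.
P = 0.2174 / 3.594×10⁻⁵ = 6049 N = 6.049 kN, compressive.
σ_{concrete} = P / A = 6049 / 240 = 25.21 MPa.

σ ≈ 25.2 MPa (compressive)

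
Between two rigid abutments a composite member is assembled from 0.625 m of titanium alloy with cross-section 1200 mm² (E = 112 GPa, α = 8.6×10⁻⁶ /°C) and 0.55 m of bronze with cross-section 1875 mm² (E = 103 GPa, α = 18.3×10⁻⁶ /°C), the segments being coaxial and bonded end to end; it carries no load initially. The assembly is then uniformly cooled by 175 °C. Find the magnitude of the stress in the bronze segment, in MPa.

If the supports were absent, the total length change would be Σ αᵢΔT Lᵢ = 8.6×10⁻⁶×175×625 + 18.3×10⁻⁶×175×550 = 2.702 mm.
Since the ends are fixed, an axial force P builds up, equal in every segment, with P · Σ Lᵢ/(AᵢEᵢ) = δ_free.
Σ Lᵢ/(AᵢEᵢ) = 625/(1200×112×10³) + 550/(1875×103×10³) = 7.498×10⁻⁶ mm/N.
P = 2.702 / 7.498×10⁻⁶ = 360400 N = 360.4 kN, tensile.
σ_{bronze} = P / A = 360400 / 1875 = 192.2 MPa.

σ ≈ 192 MPa (tensile)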